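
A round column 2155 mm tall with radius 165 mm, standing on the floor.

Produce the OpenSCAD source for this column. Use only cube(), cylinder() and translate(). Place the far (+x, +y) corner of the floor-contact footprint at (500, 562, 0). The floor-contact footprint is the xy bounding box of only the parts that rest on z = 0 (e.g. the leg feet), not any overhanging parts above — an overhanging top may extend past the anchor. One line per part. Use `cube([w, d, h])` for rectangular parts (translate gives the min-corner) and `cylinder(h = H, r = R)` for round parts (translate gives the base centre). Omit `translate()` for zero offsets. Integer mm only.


translate([335, 397, 0]) cylinder(h = 2155, r = 165);


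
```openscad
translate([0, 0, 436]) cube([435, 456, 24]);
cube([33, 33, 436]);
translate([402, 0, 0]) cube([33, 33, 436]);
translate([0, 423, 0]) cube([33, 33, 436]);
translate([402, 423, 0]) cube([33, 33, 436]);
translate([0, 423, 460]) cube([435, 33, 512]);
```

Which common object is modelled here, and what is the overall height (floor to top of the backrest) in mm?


A chair. The overall height is 972 mm.

A slab on four corner posts with a tall panel at the back — a chair. The seat slab sits at z = 436 with thickness 24, and the 512 mm backrest starts at the seat top, so the overall height is 436 + 24 + 512 = 972 mm.


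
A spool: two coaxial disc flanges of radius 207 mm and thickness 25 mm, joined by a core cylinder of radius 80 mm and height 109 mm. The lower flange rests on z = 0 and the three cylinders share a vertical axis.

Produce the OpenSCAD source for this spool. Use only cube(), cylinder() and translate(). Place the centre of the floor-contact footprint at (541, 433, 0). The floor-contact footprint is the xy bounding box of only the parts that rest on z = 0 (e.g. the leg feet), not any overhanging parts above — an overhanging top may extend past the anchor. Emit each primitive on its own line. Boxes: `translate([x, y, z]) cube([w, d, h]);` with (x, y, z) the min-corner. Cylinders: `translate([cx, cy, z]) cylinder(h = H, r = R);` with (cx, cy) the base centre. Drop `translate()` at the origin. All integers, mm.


translate([541, 433, 0]) cylinder(h = 25, r = 207);
translate([541, 433, 25]) cylinder(h = 109, r = 80);
translate([541, 433, 134]) cylinder(h = 25, r = 207);


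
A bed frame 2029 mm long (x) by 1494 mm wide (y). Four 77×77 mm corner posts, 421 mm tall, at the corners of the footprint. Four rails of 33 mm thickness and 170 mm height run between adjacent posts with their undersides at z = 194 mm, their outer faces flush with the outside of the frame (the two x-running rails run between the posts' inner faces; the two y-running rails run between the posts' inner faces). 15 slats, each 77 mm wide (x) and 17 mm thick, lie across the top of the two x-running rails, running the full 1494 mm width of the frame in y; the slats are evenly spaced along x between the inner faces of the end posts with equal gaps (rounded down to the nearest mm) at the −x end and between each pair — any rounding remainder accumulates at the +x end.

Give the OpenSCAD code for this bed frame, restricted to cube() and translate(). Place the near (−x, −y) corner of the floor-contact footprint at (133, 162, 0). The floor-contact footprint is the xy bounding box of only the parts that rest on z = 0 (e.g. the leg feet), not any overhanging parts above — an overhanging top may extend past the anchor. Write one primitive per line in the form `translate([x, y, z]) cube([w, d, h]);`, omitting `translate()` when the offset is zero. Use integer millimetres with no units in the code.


translate([133, 162, 0]) cube([77, 77, 421]);
translate([133, 1579, 0]) cube([77, 77, 421]);
translate([2085, 162, 0]) cube([77, 77, 421]);
translate([2085, 1579, 0]) cube([77, 77, 421]);
translate([210, 162, 194]) cube([1875, 33, 170]);
translate([210, 1623, 194]) cube([1875, 33, 170]);
translate([133, 239, 194]) cube([33, 1340, 170]);
translate([2129, 239, 194]) cube([33, 1340, 170]);
translate([255, 162, 364]) cube([77, 1494, 17]);
translate([377, 162, 364]) cube([77, 1494, 17]);
translate([499, 162, 364]) cube([77, 1494, 17]);
translate([621, 162, 364]) cube([77, 1494, 17]);
translate([743, 162, 364]) cube([77, 1494, 17]);
translate([865, 162, 364]) cube([77, 1494, 17]);
translate([987, 162, 364]) cube([77, 1494, 17]);
translate([1109, 162, 364]) cube([77, 1494, 17]);
translate([1231, 162, 364]) cube([77, 1494, 17]);
translate([1353, 162, 364]) cube([77, 1494, 17]);
translate([1475, 162, 364]) cube([77, 1494, 17]);
translate([1597, 162, 364]) cube([77, 1494, 17]);
translate([1719, 162, 364]) cube([77, 1494, 17]);
translate([1841, 162, 364]) cube([77, 1494, 17]);
translate([1963, 162, 364]) cube([77, 1494, 17]);


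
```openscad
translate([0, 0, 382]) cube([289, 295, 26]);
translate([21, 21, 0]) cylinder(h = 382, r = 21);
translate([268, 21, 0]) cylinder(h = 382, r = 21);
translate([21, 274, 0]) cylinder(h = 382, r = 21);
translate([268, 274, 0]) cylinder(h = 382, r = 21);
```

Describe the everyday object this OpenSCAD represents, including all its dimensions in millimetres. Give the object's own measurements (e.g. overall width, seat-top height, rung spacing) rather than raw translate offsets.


A simple wooden stool: a rectangular seat 289 mm (x) by 295 mm (y), 26 mm thick, top face at z = 408 mm, on four round legs, each 42 mm in diameter. The legs rest on z = 0, each leg's axis is inset half a diameter from the nearest pair of seat edges (so the leg's bounding box is flush with the corner).


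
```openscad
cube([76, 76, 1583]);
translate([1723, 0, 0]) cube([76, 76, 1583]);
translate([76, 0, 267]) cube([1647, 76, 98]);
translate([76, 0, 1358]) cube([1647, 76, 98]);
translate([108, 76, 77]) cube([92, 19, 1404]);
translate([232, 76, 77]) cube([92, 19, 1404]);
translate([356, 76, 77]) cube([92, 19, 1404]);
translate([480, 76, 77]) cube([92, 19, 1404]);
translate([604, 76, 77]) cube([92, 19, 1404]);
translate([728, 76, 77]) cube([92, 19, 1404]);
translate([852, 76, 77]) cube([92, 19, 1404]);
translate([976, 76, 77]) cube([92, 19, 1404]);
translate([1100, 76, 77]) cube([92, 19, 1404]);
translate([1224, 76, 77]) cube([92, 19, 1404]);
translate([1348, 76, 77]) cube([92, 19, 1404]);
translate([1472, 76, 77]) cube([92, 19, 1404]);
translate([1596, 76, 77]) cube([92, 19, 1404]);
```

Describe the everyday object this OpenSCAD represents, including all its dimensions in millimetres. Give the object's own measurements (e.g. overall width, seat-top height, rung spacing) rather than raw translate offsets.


A fence section. Two 76×76 mm posts, 1583 mm tall, stand on the floor with a clear span of 1647 mm between their inner faces. Two horizontal rails of 76×98 mm section span the gap between the posts with their undersides at z = 267 mm and z = 1358 mm, flush with the posts' −y face. 13 pickets, each 92 mm wide, 19 mm thick and 1404 mm tall, are fixed to the +y face of the rails with their bottoms at z = 77 mm, spaced across the span with a 32 mm gap after the −x post and between neighbouring pickets, with 35 mm left before the +x post.


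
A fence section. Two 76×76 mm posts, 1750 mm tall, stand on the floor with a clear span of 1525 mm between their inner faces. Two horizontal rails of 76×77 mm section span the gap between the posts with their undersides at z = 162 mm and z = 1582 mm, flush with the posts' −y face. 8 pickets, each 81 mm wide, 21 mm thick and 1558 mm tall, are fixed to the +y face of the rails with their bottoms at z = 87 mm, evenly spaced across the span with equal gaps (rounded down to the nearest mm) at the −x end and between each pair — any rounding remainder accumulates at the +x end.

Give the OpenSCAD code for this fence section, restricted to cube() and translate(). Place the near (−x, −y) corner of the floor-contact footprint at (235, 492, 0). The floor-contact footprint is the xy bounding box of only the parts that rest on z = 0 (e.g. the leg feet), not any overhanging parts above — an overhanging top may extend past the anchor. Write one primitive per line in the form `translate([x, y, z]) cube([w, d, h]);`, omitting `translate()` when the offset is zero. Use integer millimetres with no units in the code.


translate([235, 492, 0]) cube([76, 76, 1750]);
translate([1836, 492, 0]) cube([76, 76, 1750]);
translate([311, 492, 162]) cube([1525, 76, 77]);
translate([311, 492, 1582]) cube([1525, 76, 77]);
translate([408, 568, 87]) cube([81, 21, 1558]);
translate([586, 568, 87]) cube([81, 21, 1558]);
translate([764, 568, 87]) cube([81, 21, 1558]);
translate([942, 568, 87]) cube([81, 21, 1558]);
translate([1120, 568, 87]) cube([81, 21, 1558]);
translate([1298, 568, 87]) cube([81, 21, 1558]);
translate([1476, 568, 87]) cube([81, 21, 1558]);
translate([1654, 568, 87]) cube([81, 21, 1558]);


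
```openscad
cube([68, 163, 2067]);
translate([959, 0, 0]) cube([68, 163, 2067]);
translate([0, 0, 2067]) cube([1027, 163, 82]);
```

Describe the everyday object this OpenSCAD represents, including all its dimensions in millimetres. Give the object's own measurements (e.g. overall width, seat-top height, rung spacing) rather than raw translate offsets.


A door frame. The clear opening is 891 mm wide and 2067 mm high. Two 68 mm wide jambs, 163 mm deep, stand either side of the opening from the floor to the top of the opening. A 82 mm thick head sits across the top of both jambs, spanning the full outside width of the frame.


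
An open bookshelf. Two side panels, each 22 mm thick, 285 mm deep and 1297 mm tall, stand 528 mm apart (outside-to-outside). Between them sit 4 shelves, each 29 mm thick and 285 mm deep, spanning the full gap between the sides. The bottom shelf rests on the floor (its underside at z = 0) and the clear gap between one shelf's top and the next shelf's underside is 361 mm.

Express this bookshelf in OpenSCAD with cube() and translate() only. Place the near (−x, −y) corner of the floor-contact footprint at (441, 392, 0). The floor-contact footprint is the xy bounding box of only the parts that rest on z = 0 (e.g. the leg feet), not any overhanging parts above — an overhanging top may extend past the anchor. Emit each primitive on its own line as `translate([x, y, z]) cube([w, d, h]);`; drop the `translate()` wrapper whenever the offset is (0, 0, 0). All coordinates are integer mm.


translate([441, 392, 0]) cube([22, 285, 1297]);
translate([947, 392, 0]) cube([22, 285, 1297]);
translate([463, 392, 0]) cube([484, 285, 29]);
translate([463, 392, 390]) cube([484, 285, 29]);
translate([463, 392, 780]) cube([484, 285, 29]);
translate([463, 392, 1170]) cube([484, 285, 29]);


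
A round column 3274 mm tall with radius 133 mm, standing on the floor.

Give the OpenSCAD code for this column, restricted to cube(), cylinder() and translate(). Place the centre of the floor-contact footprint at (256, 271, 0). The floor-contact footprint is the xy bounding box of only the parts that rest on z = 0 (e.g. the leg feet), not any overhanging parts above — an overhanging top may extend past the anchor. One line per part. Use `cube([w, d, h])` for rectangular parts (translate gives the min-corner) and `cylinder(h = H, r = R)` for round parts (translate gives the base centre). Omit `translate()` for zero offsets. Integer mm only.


translate([256, 271, 0]) cylinder(h = 3274, r = 133);


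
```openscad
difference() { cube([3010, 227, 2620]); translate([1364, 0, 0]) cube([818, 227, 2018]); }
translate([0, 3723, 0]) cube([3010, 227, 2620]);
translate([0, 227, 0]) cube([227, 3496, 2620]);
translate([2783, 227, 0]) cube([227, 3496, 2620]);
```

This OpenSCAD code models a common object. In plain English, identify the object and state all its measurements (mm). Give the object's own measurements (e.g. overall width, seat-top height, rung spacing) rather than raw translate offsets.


A single room: four walls, each 2620 mm tall and 227 mm thick, enclosing an outside footprint 3010×3950 mm (x × y), no floor or roof. The front and back walls (−y and +y sides) run the full x-width; the side walls fit between their inner faces. A door opening 818 mm wide and 2018 mm tall is cut through the front wall from the floor up, its −x edge 1364 mm from the wall's −x end.


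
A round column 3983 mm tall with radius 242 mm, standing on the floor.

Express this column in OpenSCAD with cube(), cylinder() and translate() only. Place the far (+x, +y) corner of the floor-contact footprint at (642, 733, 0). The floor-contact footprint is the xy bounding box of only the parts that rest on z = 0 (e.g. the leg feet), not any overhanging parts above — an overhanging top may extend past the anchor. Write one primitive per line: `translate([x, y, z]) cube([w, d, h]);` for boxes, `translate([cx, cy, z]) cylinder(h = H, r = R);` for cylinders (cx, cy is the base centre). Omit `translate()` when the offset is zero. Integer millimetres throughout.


translate([400, 491, 0]) cylinder(h = 3983, r = 242);


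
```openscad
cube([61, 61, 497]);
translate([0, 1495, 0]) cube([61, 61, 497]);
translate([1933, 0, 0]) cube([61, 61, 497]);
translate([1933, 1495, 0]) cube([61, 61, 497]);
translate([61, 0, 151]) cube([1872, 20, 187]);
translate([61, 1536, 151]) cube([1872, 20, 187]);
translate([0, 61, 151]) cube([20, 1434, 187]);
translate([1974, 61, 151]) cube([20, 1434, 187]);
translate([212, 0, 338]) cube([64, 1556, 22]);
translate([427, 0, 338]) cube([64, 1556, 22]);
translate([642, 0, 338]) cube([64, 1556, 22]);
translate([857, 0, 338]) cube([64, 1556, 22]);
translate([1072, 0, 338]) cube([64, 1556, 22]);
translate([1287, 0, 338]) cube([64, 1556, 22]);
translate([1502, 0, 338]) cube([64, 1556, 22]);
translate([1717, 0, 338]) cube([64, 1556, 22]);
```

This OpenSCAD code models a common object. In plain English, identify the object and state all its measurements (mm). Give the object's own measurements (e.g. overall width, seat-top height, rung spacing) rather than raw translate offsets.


A bed frame 1994 mm long (x) by 1556 mm wide (y). Four 61×61 mm corner posts, 497 mm tall, at the corners of the footprint. Four rails of 20 mm thickness and 187 mm height run between adjacent posts with their undersides at z = 151 mm, their outer faces flush with the outside of the frame (the two x-running rails run between the posts' inner faces; the two y-running rails run between the posts' inner faces). 8 slats, each 64 mm wide (x) and 22 mm thick, lie across the top of the two x-running rails, running the full 1556 mm width of the frame in y; along x they sit between the end posts with a 151 mm gap after the −x posts and between neighbouring slats, leaving 152 mm before the +x posts.


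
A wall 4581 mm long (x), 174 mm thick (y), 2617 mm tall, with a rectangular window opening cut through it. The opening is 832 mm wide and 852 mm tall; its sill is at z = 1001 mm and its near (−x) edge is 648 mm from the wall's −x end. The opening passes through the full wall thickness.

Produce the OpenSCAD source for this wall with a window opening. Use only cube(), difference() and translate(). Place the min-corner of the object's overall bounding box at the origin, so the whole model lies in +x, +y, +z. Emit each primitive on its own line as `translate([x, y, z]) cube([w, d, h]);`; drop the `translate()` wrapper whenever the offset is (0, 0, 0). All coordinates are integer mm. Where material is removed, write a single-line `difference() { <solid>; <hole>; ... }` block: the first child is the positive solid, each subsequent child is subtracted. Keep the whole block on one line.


difference() { cube([4581, 174, 2617]); translate([648, 0, 1001]) cube([832, 174, 852]); }


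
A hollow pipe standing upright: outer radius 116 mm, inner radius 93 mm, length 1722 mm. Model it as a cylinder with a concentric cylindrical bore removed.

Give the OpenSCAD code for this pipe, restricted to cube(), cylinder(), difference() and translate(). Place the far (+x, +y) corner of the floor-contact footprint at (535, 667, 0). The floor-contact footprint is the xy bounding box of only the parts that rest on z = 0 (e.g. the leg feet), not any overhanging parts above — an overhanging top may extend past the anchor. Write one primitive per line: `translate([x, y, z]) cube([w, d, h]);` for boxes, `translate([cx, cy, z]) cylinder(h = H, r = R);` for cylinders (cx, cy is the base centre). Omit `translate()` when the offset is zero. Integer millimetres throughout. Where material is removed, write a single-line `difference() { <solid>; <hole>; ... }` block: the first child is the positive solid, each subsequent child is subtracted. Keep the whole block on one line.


difference() { translate([419, 551, 0]) cylinder(h = 1722, r = 116); translate([419, 551, 0]) cylinder(h = 1722, r = 93); }


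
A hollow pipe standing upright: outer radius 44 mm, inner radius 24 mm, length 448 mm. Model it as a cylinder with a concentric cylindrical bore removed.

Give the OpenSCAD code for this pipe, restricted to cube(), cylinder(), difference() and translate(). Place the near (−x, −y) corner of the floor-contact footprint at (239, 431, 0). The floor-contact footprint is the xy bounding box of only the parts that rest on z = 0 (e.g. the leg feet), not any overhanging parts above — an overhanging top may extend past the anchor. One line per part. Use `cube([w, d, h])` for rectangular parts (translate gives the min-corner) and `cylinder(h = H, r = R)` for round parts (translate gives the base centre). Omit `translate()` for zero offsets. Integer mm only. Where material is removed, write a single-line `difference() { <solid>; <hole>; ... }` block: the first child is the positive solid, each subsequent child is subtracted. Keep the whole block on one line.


difference() { translate([283, 475, 0]) cylinder(h = 448, r = 44); translate([283, 475, 0]) cylinder(h = 448, r = 24); }


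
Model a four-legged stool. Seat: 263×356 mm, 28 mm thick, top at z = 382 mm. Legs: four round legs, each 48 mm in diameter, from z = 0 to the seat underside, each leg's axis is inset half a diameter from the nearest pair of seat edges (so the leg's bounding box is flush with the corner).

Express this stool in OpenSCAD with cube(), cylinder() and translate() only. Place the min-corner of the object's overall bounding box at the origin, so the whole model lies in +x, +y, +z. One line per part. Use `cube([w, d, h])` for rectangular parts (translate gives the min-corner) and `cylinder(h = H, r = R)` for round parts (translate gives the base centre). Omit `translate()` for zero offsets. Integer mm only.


// leg_h = 382 - 28 = 354
translate([0, 0, 354]) cube([263, 356, 28]);
translate([24, 24, 0]) cylinder(h = 354, r = 24);
translate([239, 24, 0]) cylinder(h = 354, r = 24);
translate([24, 332, 0]) cylinder(h = 354, r = 24);
translate([239, 332, 0]) cylinder(h = 354, r = 24);


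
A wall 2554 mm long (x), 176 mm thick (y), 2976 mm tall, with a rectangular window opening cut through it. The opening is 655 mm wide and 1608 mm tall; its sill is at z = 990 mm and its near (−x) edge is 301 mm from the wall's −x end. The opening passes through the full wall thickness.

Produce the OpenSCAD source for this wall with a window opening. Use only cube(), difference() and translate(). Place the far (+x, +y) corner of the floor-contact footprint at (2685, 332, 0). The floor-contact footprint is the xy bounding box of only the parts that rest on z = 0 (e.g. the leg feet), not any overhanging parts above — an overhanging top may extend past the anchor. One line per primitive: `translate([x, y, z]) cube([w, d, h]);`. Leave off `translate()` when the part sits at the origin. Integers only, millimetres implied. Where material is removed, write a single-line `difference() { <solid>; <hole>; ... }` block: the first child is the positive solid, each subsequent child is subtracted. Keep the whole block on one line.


difference() { translate([131, 156, 0]) cube([2554, 176, 2976]); translate([432, 156, 990]) cube([655, 176, 1608]); }


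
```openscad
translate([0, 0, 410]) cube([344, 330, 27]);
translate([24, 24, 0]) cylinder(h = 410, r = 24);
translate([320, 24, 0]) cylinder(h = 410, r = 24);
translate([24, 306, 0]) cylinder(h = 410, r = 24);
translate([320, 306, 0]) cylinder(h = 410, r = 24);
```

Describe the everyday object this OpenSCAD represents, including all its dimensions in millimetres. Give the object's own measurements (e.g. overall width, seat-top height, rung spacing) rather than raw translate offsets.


A simple wooden stool: a rectangular seat 344 mm (x) by 330 mm (y), 27 mm thick, top face at z = 437 mm, on four round legs, each 48 mm in diameter. The legs rest on z = 0, each leg's axis is inset half a diameter from the nearest pair of seat edges (so the leg's bounding box is flush with the corner).


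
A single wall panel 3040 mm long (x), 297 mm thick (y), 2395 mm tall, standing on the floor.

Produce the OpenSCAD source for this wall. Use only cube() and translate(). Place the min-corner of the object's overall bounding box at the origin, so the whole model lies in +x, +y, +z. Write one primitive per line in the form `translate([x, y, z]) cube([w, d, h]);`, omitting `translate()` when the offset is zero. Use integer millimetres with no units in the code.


cube([3040, 297, 2395]);


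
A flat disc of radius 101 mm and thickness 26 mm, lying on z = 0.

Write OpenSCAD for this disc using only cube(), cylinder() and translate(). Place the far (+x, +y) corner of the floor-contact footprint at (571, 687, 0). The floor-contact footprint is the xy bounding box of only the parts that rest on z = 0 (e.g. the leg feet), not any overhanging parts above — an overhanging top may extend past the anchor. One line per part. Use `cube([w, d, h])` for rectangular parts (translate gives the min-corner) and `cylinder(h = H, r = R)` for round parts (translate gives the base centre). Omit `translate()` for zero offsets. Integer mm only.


translate([470, 586, 0]) cylinder(h = 26, r = 101);


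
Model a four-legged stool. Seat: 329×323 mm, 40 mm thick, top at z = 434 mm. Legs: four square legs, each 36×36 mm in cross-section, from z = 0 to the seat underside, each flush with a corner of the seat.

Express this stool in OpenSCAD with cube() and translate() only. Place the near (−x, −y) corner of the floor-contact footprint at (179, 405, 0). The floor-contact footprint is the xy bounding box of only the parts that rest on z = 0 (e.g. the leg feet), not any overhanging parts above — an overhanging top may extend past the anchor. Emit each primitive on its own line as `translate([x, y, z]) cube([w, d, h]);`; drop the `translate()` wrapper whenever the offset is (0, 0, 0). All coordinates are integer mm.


translate([179, 405, 394]) cube([329, 323, 40]);
translate([179, 405, 0]) cube([36, 36, 394]);
translate([472, 405, 0]) cube([36, 36, 394]);
translate([179, 692, 0]) cube([36, 36, 394]);
translate([472, 692, 0]) cube([36, 36, 394]);


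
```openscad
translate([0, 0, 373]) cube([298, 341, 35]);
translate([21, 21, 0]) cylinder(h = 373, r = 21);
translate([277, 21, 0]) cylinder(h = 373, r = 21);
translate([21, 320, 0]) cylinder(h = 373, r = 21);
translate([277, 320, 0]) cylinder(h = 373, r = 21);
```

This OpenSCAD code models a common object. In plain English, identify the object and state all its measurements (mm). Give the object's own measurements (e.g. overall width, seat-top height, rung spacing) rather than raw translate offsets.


A simple wooden stool: a rectangular seat 298 mm (x) by 341 mm (y), 35 mm thick, top face at z = 408 mm, on four round legs, each 42 mm in diameter. The legs rest on z = 0, each leg's axis is inset half a diameter from the nearest pair of seat edges (so the leg's bounding box is flush with the corner).


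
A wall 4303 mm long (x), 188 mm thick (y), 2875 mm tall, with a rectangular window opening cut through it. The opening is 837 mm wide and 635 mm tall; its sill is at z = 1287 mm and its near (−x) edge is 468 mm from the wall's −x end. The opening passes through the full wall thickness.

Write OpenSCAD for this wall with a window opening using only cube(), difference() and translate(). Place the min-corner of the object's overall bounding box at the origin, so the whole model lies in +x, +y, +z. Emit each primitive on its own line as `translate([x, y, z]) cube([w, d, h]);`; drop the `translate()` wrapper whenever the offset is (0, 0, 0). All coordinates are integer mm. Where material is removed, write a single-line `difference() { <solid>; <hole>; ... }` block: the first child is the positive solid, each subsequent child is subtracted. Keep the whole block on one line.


difference() { cube([4303, 188, 2875]); translate([468, 0, 1287]) cube([837, 188, 635]); }


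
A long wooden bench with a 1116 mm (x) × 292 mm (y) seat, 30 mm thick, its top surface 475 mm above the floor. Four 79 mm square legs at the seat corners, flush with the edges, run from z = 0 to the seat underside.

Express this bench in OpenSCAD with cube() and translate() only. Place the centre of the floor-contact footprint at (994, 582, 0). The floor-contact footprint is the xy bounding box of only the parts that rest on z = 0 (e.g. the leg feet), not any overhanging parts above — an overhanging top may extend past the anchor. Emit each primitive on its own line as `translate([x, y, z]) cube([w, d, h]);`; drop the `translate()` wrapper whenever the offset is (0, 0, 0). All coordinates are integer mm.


translate([436, 436, 445]) cube([1116, 292, 30]);
translate([436, 436, 0]) cube([79, 79, 445]);
translate([436, 649, 0]) cube([79, 79, 445]);
translate([1473, 436, 0]) cube([79, 79, 445]);
translate([1473, 649, 0]) cube([79, 79, 445]);


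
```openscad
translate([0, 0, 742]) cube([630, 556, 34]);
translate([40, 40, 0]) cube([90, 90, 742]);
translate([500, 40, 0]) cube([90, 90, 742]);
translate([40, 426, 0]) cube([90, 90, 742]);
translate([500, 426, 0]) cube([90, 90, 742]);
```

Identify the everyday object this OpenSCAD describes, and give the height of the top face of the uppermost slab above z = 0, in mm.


A table. The table height is 776 mm.

A 630×556×34 slab sits at z = 742 on four 90 mm square posts — a table. The top surface is at 742 + 34 = 776 mm.


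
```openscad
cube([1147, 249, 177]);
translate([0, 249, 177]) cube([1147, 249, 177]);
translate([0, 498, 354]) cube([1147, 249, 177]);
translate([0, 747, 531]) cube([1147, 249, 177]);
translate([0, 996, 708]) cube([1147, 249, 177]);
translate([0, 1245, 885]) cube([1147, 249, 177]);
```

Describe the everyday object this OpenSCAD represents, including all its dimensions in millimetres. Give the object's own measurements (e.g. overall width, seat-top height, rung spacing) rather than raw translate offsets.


A straight staircase of 6 solid steps. Each step is 1147 mm wide (x), 249 mm deep (y, the going) and 177 mm tall (the rise). The first step rests on the floor; each subsequent step sits one going further in +y and one rise higher in +z, directly behind and above the previous step with no overlap.


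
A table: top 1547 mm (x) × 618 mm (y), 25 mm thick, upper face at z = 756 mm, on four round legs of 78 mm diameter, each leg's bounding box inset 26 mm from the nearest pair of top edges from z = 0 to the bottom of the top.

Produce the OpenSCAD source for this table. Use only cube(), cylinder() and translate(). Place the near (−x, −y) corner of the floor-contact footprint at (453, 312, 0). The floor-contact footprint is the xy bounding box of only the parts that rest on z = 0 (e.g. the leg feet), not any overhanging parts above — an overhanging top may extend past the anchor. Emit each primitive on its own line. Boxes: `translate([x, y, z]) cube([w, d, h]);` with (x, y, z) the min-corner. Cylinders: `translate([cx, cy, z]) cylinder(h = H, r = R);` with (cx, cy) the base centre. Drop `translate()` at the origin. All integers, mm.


translate([427, 286, 731]) cube([1547, 618, 25]);
translate([492, 351, 0]) cylinder(h = 731, r = 39);
translate([1909, 351, 0]) cylinder(h = 731, r = 39);
translate([492, 839, 0]) cylinder(h = 731, r = 39);
translate([1909, 839, 0]) cylinder(h = 731, r = 39);


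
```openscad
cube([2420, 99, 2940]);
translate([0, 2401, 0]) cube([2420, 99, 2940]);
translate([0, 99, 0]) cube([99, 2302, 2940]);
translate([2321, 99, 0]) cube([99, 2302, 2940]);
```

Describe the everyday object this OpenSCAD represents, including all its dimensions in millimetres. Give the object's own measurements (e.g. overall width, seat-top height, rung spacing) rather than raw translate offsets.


The wall frame of a small rectangular building: four walls, each 2940 mm tall and 99 mm thick, enclosing a footprint 2420 mm (x) by 2500 mm (y) outside-to-outside, with no floor or roof. The front and back walls (the −y and +y sides) span the full width; the two side walls fit between them.


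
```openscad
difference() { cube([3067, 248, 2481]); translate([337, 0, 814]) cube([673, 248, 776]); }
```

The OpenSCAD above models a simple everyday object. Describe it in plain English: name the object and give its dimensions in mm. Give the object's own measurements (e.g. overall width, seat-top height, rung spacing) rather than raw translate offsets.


A wall 3067 mm long (x), 248 mm thick (y), 2481 mm tall, with a rectangular window opening cut through it. The opening is 673 mm wide and 776 mm tall; its sill is at z = 814 mm and its near (−x) edge is 337 mm from the wall's −x end. The opening passes through the full wall thickness.


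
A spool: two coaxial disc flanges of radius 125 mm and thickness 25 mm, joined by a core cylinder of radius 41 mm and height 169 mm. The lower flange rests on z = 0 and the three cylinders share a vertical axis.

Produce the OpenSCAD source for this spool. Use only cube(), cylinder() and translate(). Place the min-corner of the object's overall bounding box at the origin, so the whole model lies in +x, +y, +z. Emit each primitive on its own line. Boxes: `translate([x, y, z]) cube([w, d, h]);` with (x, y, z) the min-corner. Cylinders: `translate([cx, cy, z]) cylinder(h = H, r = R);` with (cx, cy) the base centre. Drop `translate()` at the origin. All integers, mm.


translate([125, 125, 0]) cylinder(h = 25, r = 125);
translate([125, 125, 25]) cylinder(h = 169, r = 41);
translate([125, 125, 194]) cylinder(h = 25, r = 125);


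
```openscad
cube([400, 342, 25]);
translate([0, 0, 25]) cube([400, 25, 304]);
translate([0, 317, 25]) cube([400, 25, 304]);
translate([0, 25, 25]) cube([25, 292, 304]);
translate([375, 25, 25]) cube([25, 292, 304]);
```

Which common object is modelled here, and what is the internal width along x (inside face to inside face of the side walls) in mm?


An open box. The internal width is 350 mm.

A 400×342 base slab with four walls standing on it — an open box. The base is 400 mm wide and the walls are 25 mm thick, so the internal width is 400 − 2 × 25 = 350 mm.


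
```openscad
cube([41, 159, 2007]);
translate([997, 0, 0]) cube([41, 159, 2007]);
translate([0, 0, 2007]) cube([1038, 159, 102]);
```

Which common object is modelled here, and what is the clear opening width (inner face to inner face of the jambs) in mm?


A door frame. The clear opening width is 956 mm.

Two 2007 mm tall posts with a header on top — a door frame. The left jamb is 41 mm wide at x = 0; the right jamb starts at x = 997. The clear opening is 997 − 41 = 956 mm.


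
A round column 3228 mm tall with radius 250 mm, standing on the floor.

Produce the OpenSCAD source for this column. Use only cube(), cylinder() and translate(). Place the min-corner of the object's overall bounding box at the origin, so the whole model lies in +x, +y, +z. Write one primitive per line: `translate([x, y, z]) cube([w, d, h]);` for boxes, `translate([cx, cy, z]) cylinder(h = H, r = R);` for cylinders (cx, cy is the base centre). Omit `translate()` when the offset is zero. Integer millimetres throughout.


translate([250, 250, 0]) cylinder(h = 3228, r = 250);


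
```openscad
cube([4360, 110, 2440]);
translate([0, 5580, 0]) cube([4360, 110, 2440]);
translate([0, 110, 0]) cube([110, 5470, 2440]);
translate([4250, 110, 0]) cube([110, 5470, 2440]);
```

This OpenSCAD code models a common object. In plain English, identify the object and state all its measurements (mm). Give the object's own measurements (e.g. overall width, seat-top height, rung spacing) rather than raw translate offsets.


The wall frame of a small rectangular building: four walls, each 2440 mm tall and 110 mm thick, enclosing a footprint 4360 mm (x) by 5690 mm (y) outside-to-outside, with no floor or roof. The front and back walls (the −y and +y sides) span the full width; the two side walls fit between them.


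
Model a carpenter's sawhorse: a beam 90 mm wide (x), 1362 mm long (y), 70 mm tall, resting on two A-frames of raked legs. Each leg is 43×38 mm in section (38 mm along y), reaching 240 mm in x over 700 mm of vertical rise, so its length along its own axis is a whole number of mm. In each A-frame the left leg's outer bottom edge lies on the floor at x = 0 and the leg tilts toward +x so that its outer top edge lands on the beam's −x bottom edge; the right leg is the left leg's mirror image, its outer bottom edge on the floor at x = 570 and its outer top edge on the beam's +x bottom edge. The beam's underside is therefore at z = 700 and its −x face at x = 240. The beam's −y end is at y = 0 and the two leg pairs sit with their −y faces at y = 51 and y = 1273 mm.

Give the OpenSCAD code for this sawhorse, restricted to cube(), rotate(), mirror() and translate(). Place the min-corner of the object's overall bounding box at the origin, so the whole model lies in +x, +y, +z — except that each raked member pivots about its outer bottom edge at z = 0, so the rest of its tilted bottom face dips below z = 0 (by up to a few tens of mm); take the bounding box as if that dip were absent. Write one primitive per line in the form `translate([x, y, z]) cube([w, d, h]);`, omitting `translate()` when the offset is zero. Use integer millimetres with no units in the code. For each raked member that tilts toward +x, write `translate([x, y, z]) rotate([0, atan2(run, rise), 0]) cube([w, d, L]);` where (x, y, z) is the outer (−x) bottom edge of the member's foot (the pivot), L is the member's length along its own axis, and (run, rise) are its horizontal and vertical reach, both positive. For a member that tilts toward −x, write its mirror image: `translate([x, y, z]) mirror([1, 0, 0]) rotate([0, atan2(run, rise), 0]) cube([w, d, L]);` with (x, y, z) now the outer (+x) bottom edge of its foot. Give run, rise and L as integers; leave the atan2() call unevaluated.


translate([240, 0, 700]) cube([90, 1362, 70]);
translate([0, 51, 0]) rotate([0, atan2(240, 700), 0]) cube([43, 38, 740]);
translate([570, 51, 0]) mirror([1, 0, 0]) rotate([0, atan2(240, 700), 0]) cube([43, 38, 740]);
translate([0, 1273, 0]) rotate([0, atan2(240, 700), 0]) cube([43, 38, 740]);
translate([570, 1273, 0]) mirror([1, 0, 0]) rotate([0, atan2(240, 700), 0]) cube([43, 38, 740]);


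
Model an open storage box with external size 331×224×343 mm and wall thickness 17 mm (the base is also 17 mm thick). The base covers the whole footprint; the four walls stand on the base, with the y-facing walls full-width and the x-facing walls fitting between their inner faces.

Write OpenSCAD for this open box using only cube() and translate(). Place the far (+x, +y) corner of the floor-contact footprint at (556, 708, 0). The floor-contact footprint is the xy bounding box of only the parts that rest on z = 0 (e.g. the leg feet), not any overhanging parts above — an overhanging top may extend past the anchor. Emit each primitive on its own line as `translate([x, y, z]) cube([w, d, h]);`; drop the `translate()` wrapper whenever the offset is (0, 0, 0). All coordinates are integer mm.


translate([225, 484, 0]) cube([331, 224, 17]);
translate([225, 484, 17]) cube([331, 17, 326]);
translate([225, 691, 17]) cube([331, 17, 326]);
translate([225, 501, 17]) cube([17, 190, 326]);
translate([539, 501, 17]) cube([17, 190, 326]);


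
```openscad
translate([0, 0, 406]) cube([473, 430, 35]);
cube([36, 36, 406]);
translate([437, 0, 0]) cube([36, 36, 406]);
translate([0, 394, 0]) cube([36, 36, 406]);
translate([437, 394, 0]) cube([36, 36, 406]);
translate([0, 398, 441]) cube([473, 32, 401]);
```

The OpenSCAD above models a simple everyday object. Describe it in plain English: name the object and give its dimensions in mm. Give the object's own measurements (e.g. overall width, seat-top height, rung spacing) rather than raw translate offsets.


A chair. The seat is a 473×430×35 mm slab with its top at z = 441 mm, on four 36×36 mm corner legs (flush with the seat edges, standing on z = 0). A flat backrest 32 mm thick, 401 mm tall, spans the full seat width and rises from the seat top along its +y edge, rear face flush with the rear of the seat.


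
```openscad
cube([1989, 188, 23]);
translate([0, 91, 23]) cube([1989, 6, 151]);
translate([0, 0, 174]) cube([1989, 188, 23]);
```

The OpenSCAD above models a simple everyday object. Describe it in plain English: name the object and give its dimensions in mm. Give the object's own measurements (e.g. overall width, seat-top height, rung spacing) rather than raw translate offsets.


An I-beam lying along x, 1989 mm long. Overall section height 197 mm. Two flanges 188 mm wide (y) and 23 mm thick, one on the floor and one at the top; a web 6 mm thick runs between them, centred on the flange width.


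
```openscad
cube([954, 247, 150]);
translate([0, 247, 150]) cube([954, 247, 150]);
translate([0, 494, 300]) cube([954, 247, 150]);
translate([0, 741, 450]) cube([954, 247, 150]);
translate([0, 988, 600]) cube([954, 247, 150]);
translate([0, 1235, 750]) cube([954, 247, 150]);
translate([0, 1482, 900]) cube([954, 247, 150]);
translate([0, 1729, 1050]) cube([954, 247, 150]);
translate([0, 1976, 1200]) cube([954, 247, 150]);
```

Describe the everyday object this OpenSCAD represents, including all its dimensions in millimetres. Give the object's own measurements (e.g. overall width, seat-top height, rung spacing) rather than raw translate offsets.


A straight staircase of 9 solid steps. Each step is 954 mm wide (x), 247 mm deep (y, the going) and 150 mm tall (the rise). The first step rests on the floor; each subsequent step sits one going further in +y and one rise higher in +z, directly behind and above the previous step with no overlap.


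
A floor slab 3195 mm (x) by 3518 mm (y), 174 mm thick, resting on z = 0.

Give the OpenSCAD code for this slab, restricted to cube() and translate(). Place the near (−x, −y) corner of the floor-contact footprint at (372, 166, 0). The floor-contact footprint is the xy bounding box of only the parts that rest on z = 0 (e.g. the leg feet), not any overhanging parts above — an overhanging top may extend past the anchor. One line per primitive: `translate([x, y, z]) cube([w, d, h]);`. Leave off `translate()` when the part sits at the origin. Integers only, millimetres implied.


translate([372, 166, 0]) cube([3195, 3518, 174]);


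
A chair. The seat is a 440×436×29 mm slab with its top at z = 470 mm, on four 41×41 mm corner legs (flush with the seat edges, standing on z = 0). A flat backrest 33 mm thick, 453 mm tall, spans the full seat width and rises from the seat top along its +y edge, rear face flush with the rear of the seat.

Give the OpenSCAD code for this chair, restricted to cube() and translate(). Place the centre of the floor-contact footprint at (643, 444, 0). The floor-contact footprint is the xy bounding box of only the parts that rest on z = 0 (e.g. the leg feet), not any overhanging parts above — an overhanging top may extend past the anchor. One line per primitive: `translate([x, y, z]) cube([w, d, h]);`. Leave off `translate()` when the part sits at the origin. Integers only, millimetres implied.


translate([423, 226, 441]) cube([440, 436, 29]);
translate([423, 226, 0]) cube([41, 41, 441]);
translate([822, 226, 0]) cube([41, 41, 441]);
translate([423, 621, 0]) cube([41, 41, 441]);
translate([822, 621, 0]) cube([41, 41, 441]);
translate([423, 629, 470]) cube([440, 33, 453]);
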